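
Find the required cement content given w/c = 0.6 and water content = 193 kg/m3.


Cement = water / (w/c)
= 193 / 0.6
= 321.7 kg/m3

321.7


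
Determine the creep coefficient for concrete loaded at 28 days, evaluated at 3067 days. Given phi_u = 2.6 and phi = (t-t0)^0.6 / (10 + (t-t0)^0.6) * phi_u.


dt = 3067 - 28 = 3039
phi = 3039^0.6 / (10 + 3039^0.6) * 2.6
= 2.404

2.404


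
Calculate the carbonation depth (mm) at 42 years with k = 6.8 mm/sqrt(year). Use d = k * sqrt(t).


depth = k * sqrt(t)
= 6.8 * sqrt(42)
= 44.07 mm

44.07


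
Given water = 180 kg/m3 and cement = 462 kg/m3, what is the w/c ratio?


w/c = water / cement
w/c = 180 / 462 = 0.39

0.39


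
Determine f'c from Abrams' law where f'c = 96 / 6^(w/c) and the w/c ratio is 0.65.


f'c = 96 / 6^0.65
= 96 / 3.205
= 29.96 MPa

29.96


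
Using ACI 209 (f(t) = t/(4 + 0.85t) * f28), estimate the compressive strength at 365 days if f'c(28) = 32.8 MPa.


f(365) = 365 / (4 + 0.85 * 365) * 32.8
= 365 / 314.25 * 32.8
= 38.1 MPa

38.1


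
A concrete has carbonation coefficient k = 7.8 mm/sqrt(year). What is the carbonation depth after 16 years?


depth = k * sqrt(t)
= 7.8 * sqrt(16)
= 31.2 mm

31.2


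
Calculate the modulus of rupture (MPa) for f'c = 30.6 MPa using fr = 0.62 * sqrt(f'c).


fr = 0.62 * sqrt(30.6)
= 3.43 MPa

3.43


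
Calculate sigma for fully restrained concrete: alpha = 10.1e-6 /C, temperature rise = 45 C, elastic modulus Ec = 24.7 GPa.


sigma = alpha * dT * Ec
= 10.1e-6 * 45 * 24.7 * 1000
= 11.226 MPa

11.226


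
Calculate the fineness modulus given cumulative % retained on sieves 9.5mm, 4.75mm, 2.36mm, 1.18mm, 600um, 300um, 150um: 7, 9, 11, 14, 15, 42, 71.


FM = sum(cumulative % retained) / 100
= 169 / 100
= 1.69

1.69


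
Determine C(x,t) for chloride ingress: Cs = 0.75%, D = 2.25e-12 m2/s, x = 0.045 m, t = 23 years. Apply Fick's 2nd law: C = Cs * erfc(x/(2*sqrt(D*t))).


t_seconds = 23 * 365.25 * 24 * 3600 = 725824800.0 s
arg = 0.045 / (2 * sqrt(2.25e-12 * 725824800.0))
= 0.5568
erfc(0.5568) = 0.4311
C = 0.75 * 0.4311 = 0.3233%

0.3233


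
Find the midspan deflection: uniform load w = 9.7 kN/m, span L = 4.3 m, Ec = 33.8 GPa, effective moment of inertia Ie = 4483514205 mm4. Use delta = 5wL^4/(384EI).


Convert: L = 4.3 m = 4300 mm, Ec = 33.8 GPa = 33800 MPa
delta = 5 * 9.7 * 4300^4 / (384 * 33800 * 4483514205)
= 0.28 mm

0.28


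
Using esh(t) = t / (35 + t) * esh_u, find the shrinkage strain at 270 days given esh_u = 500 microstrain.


esh(270) = 270 / (35 + 270) * 500
= 270 / 305 * 500
= 442.6 microstrain

442.6


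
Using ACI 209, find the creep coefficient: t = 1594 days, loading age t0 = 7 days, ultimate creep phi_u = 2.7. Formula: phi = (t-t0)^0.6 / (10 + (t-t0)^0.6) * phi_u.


dt = 1594 - 7 = 1587
phi = 1587^0.6 / (10 + 1587^0.6) * 2.7
= 2.41

2.41


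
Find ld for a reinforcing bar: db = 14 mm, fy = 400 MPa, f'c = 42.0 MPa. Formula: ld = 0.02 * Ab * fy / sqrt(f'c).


Ab = pi * 14^2 / 4 = 153.938 mm2
ld = 0.02 * 153.938 * 400 / sqrt(42.0)
= 190.0 mm

190.0


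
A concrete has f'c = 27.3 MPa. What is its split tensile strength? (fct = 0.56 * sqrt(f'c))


fct = 0.56 * sqrt(27.3)
= 0.56 * 5.225
= 2.926 MPa

2.926


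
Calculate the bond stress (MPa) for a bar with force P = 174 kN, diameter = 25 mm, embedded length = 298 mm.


u = P / (pi * db * ld)
= 174 * 1000 / (pi * 25 * 298)
= 7.434 MPa

7.434


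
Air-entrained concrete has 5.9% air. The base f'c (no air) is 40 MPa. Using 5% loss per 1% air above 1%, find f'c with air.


Strength loss = (5.9 - 1) * 5 = 24.5%
f'c = 40 * (1 - 24.5/100)
= 30.2 MPa

30.2


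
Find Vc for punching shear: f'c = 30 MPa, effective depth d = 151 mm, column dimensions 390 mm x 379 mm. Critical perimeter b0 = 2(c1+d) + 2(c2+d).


b0 = 2*(390 + 151) + 2*(379 + 151) = 2142 mm
Vc = 0.33 * sqrt(30) * 2142 * 151 / 1000
= 584.62 kN

584.62


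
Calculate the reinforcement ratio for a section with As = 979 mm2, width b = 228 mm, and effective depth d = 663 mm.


rho = As / (b * d)
= 979 / (228 * 663)
= 0.0065

0.0065


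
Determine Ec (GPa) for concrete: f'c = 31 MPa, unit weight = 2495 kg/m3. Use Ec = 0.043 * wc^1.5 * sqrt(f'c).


Ec = 0.043 * 2495^1.5 * sqrt(31) / 1000
= 29.84 GPa

29.84


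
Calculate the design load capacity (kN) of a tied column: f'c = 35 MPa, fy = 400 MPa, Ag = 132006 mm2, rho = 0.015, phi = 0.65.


Ast = rho * Ag = 0.015 * 132006 = 1980.09 mm2
phi*Pn = 0.65 * 0.80 * (0.85 * 35 * (132006 - 1980.09) + 400 * 1980.09) / 1000
= 2423.36 kN

2423.36


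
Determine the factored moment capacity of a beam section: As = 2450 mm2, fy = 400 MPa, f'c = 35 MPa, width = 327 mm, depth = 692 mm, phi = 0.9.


a = As * fy / (0.85 * f'c * b)
= 2450 * 400 / (0.85 * 35 * 327)
= 100.7375 mm
Mn = As * fy * (d - a/2) / 10^6
= 628.7986 kN-m
phi*Mn = 0.9 * 628.7986 = 565.92 kN-m

565.92


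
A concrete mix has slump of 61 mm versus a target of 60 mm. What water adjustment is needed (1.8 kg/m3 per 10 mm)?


Difference = 60 - 61 = -1 mm
Water adjustment = -1 * 1.8 / 10 = -0.2 kg/m3

-0.2


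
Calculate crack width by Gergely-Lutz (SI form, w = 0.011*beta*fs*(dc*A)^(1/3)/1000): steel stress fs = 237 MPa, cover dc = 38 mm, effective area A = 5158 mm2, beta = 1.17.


w = 0.011 * beta * fs * (dc * A)^(1/3) / 1000
= 0.011 * 1.17 * 237 * (38 * 5158)^(1/3) / 1000
= 0.177 mm

0.177


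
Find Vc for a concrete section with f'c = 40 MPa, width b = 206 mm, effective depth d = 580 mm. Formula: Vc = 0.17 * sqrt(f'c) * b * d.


Vc = 0.17 * sqrt(40) * 206 * 580 / 1000
= 128.46 kN

128.46


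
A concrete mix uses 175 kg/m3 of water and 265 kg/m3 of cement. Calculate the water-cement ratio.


w/c = water / cement
w/c = 175 / 265 = 0.66

0.66


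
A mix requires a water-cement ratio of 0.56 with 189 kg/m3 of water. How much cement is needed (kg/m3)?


Cement = water / (w/c)
= 189 / 0.56
= 337.5 kg/m3

337.5


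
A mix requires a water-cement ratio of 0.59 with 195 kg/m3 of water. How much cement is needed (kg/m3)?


Cement = water / (w/c)
= 195 / 0.59
= 330.5 kg/m3

330.5


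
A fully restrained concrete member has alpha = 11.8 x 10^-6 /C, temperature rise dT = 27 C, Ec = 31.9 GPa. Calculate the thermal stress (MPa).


sigma = alpha * dT * Ec
= 11.8e-6 * 27 * 31.9 * 1000
= 10.163 MPa

10.163


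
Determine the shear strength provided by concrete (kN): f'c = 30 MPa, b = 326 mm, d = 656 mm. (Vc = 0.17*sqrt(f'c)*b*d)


Vc = 0.17 * sqrt(30) * 326 * 656 / 1000
= 199.13 kN

199.13


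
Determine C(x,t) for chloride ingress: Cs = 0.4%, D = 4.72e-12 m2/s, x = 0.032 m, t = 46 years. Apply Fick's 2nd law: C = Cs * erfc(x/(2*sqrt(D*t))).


t_seconds = 46 * 365.25 * 24 * 3600 = 1451649600.0 s
arg = 0.032 / (2 * sqrt(4.72e-12 * 1451649600.0))
= 0.1933
erfc(0.1933) = 0.7846
C = 0.4 * 0.7846 = 0.3138%

0.3138


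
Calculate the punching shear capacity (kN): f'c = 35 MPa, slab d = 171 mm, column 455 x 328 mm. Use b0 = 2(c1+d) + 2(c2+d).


b0 = 2*(455 + 171) + 2*(328 + 171) = 2250 mm
Vc = 0.33 * sqrt(35) * 2250 * 171 / 1000
= 751.15 kN

751.15


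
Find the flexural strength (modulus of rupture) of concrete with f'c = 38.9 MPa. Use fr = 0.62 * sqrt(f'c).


fr = 0.62 * sqrt(38.9)
= 3.867 MPa

3.867


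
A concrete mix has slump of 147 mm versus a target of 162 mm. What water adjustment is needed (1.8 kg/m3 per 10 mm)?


Difference = 162 - 147 = 15 mm
Water adjustment = 15 * 1.8 / 10 = 2.7 kg/m3

2.7


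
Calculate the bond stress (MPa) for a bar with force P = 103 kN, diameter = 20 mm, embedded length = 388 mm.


u = P / (pi * db * ld)
= 103 * 1000 / (pi * 20 * 388)
= 4.225 MPa

4.225


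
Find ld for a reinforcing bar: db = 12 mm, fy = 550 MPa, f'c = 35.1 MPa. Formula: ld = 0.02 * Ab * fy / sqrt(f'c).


Ab = pi * 12^2 / 4 = 113.097 mm2
ld = 0.02 * 113.097 * 550 / sqrt(35.1)
= 210.0 mm

210.0


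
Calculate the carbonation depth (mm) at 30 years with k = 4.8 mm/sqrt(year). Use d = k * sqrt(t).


depth = k * sqrt(t)
= 4.8 * sqrt(30)
= 26.29 mm

26.29


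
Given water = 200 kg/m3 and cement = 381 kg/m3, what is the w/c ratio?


w/c = water / cement
w/c = 200 / 381 = 0.525

0.525


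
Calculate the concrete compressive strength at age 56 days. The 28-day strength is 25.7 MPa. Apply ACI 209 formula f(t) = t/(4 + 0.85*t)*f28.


f(56) = 56 / (4 + 0.85 * 56) * 25.7
= 56 / 51.6 * 25.7
= 27.89 MPa

27.89


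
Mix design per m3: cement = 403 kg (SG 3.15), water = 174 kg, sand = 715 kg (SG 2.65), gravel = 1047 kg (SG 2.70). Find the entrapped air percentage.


Vol cement = 403 / (3.15 * 1000) = 0.127937 m3
Vol water = 174 / 1000 = 0.174 m3
Vol sand = 715 / (2.65 * 1000) = 0.269811 m3
Vol gravel = 1047 / (2.70 * 1000) = 0.387778 m3
Total solid + water volume = 0.959526 m3
Air = (1 - 0.959526) * 100 = 4.05%

4.05


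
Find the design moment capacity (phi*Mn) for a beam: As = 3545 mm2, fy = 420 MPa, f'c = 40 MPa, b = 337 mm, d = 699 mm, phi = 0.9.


a = As * fy / (0.85 * f'c * b)
= 3545 * 420 / (0.85 * 40 * 337)
= 129.9441 mm
Mn = As * fy * (d - a/2) / 10^6
= 944.0042 kN-m
phi*Mn = 0.9 * 944.0042 = 849.6 kN-m

849.6


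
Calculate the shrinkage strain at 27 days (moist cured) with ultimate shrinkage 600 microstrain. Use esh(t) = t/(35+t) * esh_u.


esh(27) = 27 / (35 + 27) * 600
= 27 / 62 * 600
= 261.3 microstrain

261.3


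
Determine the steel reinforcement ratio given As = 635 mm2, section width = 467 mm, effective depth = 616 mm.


rho = As / (b * d)
= 635 / (467 * 616)
= 0.0022

0.0022


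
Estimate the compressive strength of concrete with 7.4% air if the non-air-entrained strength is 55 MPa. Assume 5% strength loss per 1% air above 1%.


Strength loss = (7.4 - 1) * 5 = 32.0%
f'c = 55 * (1 - 32.0/100)
= 37.4 MPa

37.4


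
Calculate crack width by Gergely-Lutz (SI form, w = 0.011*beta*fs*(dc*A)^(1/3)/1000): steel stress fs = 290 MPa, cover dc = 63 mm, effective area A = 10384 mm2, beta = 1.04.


w = 0.011 * beta * fs * (dc * A)^(1/3) / 1000
= 0.011 * 1.04 * 290 * (63 * 10384)^(1/3) / 1000
= 0.288 mm

0.288


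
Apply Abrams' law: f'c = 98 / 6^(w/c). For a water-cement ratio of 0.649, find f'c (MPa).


f'c = 98 / 6^0.649
= 98 / 3.199
= 30.63 MPa

30.63


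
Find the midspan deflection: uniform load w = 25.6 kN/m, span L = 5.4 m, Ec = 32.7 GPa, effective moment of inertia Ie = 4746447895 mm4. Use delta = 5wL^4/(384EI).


Convert: L = 5.4 m = 5400 mm, Ec = 32.7 GPa = 32700 MPa
delta = 5 * 25.6 * 5400^4 / (384 * 32700 * 4746447895)
= 1.83 mm

1.83


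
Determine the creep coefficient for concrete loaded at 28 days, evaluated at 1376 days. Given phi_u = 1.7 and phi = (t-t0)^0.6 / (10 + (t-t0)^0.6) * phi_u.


dt = 1376 - 28 = 1348
phi = 1348^0.6 / (10 + 1348^0.6) * 1.7
= 1.501

1.501


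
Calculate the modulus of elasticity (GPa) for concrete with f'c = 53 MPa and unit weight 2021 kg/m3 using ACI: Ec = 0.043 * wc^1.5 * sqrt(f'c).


Ec = 0.043 * 2021^1.5 * sqrt(53) / 1000
= 28.44 GPa

28.44


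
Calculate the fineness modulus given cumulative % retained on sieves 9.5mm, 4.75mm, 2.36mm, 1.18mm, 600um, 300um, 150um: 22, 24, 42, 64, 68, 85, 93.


FM = sum(cumulative % retained) / 100
= 398 / 100
= 3.98

3.98


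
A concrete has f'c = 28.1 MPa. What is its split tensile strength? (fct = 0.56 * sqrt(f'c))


fct = 0.56 * sqrt(28.1)
= 0.56 * 5.301
= 2.969 MPa

2.969


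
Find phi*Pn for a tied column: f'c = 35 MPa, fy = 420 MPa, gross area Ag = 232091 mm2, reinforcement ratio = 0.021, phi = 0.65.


Ast = rho * Ag = 0.021 * 232091 = 4873.911 mm2
phi*Pn = 0.65 * 0.80 * (0.85 * 35 * (232091 - 4873.911) + 420 * 4873.911) / 1000
= 4579.51 kN

4579.51


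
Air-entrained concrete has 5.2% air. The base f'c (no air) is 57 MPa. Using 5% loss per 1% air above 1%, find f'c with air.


Strength loss = (5.2 - 1) * 5 = 21.0%
f'c = 57 * (1 - 21.0/100)
= 45.03 MPa

45.03


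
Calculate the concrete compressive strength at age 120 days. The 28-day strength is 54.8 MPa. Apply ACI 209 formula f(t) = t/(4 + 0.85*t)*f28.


f(120) = 120 / (4 + 0.85 * 120) * 54.8
= 120 / 106.0 * 54.8
= 62.04 MPa

62.04


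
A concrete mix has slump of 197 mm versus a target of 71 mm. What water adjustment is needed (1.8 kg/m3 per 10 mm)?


Difference = 71 - 197 = -126 mm
Water adjustment = -126 * 1.8 / 10 = -22.7 kg/m3

-22.7


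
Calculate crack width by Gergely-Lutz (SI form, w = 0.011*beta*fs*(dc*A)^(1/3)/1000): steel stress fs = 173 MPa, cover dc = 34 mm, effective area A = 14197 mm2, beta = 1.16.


w = 0.011 * beta * fs * (dc * A)^(1/3) / 1000
= 0.011 * 1.16 * 173 * (34 * 14197)^(1/3) / 1000
= 0.173 mm

0.173


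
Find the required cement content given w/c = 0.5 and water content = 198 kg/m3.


Cement = water / (w/c)
= 198 / 0.5
= 396.0 kg/m3

396.0


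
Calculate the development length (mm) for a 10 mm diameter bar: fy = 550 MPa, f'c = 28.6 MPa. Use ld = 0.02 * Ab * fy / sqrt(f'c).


Ab = pi * 10^2 / 4 = 78.54 mm2
ld = 0.02 * 78.54 * 550 / sqrt(28.6)
= 161.5 mm

161.5


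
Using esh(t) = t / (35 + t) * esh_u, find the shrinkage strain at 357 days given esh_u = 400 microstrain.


esh(357) = 357 / (35 + 357) * 400
= 357 / 392 * 400
= 364.3 microstrain

364.3


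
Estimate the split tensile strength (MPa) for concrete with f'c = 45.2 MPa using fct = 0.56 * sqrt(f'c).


fct = 0.56 * sqrt(45.2)
= 0.56 * 6.723
= 3.765 MPa

3.765


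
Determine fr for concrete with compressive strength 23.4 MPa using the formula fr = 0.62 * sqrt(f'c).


fr = 0.62 * sqrt(23.4)
= 2.999 MPa

2.999


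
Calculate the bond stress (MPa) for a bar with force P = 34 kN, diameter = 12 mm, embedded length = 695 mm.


u = P / (pi * db * ld)
= 34 * 1000 / (pi * 12 * 695)
= 1.298 MPa

1.298


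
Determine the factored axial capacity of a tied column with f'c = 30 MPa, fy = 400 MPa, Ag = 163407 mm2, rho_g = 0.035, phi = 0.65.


Ast = rho * Ag = 0.035 * 163407 = 5719.245 mm2
phi*Pn = 0.65 * 0.80 * (0.85 * 30 * (163407 - 5719.245) + 400 * 5719.245) / 1000
= 3280.54 kN

3280.54


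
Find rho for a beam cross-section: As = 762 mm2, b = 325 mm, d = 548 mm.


rho = As / (b * d)
= 762 / (325 * 548)
= 0.0043

0.0043


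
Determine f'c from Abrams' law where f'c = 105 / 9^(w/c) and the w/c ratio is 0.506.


f'c = 105 / 9^0.506
= 105 / 3.04
= 34.54 MPa

34.54


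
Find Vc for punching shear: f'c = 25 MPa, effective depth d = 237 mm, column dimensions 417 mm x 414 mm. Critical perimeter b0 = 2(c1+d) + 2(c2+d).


b0 = 2*(417 + 237) + 2*(414 + 237) = 2610 mm
Vc = 0.33 * sqrt(25) * 2610 * 237 / 1000
= 1020.64 kN

1020.64


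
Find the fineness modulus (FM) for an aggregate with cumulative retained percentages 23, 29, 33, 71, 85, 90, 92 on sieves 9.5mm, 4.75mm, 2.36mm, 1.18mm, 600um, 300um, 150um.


FM = sum(cumulative % retained) / 100
= 423 / 100
= 4.23

4.23


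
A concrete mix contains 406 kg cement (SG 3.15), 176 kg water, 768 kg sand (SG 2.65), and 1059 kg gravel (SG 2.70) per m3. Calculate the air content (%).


Vol cement = 406 / (3.15 * 1000) = 0.128889 m3
Vol water = 176 / 1000 = 0.176 m3
Vol sand = 768 / (2.65 * 1000) = 0.289811 m3
Vol gravel = 1059 / (2.70 * 1000) = 0.392222 m3
Total solid + water volume = 0.986922 m3
Air = (1 - 0.986922) * 100 = 1.31%

1.31


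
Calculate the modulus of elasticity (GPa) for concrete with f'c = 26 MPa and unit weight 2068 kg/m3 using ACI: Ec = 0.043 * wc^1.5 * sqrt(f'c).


Ec = 0.043 * 2068^1.5 * sqrt(26) / 1000
= 20.62 GPa

20.62


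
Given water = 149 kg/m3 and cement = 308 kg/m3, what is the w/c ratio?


w/c = water / cement
w/c = 149 / 308 = 0.484

0.484


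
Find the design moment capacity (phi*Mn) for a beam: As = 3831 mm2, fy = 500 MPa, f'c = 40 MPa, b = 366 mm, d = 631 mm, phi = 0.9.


a = As * fy / (0.85 * f'c * b)
= 3831 * 500 / (0.85 * 40 * 366)
= 153.9296 mm
Mn = As * fy * (d - a/2) / 10^6
= 1061.2544 kN-m
phi*Mn = 0.9 * 1061.2544 = 955.13 kN-m

955.13


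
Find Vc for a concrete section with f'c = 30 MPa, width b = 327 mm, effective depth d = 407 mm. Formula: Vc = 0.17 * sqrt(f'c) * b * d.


Vc = 0.17 * sqrt(30) * 327 * 407 / 1000
= 123.92 kN

123.92


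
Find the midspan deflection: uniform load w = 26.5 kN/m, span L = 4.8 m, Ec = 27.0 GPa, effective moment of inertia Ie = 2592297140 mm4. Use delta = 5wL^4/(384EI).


Convert: L = 4.8 m = 4800 mm, Ec = 27.0 GPa = 27000 MPa
delta = 5 * 26.5 * 4800^4 / (384 * 27000 * 2592297140)
= 2.62 mm

2.62


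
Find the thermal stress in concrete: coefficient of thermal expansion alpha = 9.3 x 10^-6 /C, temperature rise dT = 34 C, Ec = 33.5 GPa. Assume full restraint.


sigma = alpha * dT * Ec
= 9.3e-6 * 34 * 33.5 * 1000
= 10.593 MPa

10.593


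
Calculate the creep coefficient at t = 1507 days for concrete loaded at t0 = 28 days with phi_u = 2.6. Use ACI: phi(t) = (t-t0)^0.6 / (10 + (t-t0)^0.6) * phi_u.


dt = 1507 - 28 = 1479
phi = 1479^0.6 / (10 + 1479^0.6) * 2.6
= 2.31

2.31


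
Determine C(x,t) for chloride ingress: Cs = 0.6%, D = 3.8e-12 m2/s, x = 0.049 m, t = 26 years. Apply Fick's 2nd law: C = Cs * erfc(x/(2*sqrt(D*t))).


t_seconds = 26 * 365.25 * 24 * 3600 = 820497600.0 s
arg = 0.049 / (2 * sqrt(3.8e-12 * 820497600.0))
= 0.4388
erfc(0.4388) = 0.5349
C = 0.6 * 0.5349 = 0.321%

0.321


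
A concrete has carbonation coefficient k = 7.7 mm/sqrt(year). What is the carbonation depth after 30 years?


depth = k * sqrt(t)
= 7.7 * sqrt(30)
= 42.17 mm

42.17


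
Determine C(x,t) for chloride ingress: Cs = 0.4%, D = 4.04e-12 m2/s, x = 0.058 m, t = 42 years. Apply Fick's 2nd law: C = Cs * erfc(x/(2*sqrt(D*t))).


t_seconds = 42 * 365.25 * 24 * 3600 = 1325419200.0 s
arg = 0.058 / (2 * sqrt(4.04e-12 * 1325419200.0))
= 0.3963
erfc(0.3963) = 0.5752
C = 0.4 * 0.5752 = 0.2301%

0.2301


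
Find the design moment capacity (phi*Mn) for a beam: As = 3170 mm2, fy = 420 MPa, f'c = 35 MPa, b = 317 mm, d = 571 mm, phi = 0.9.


a = As * fy / (0.85 * f'c * b)
= 3170 * 420 / (0.85 * 35 * 317)
= 141.1765 mm
Mn = As * fy * (d - a/2) / 10^6
= 666.2482 kN-m
phi*Mn = 0.9 * 666.2482 = 599.62 kN-m

599.62


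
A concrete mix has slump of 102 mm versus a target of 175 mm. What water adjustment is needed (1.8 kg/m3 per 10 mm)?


Difference = 175 - 102 = 73 mm
Water adjustment = 73 * 1.8 / 10 = 13.1 kg/m3

13.1


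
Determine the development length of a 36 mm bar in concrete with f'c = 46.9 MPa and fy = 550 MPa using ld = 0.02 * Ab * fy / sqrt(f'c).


Ab = pi * 36^2 / 4 = 1017.876 mm2
ld = 0.02 * 1017.876 * 550 / sqrt(46.9)
= 1634.9 mm

1634.9


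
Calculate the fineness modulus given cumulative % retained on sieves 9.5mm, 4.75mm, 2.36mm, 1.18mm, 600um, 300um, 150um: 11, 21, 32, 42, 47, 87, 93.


FM = sum(cumulative % retained) / 100
= 333 / 100
= 3.33

3.33


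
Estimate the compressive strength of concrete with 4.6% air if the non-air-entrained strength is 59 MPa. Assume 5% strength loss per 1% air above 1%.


Strength loss = (4.6 - 1) * 5 = 18.0%
f'c = 59 * (1 - 18.0/100)
= 48.38 MPa

48.38


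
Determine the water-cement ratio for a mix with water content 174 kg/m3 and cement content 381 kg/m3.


w/c = water / cement
w/c = 174 / 381 = 0.457

0.457


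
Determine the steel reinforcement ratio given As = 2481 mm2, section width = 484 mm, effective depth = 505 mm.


rho = As / (b * d)
= 2481 / (484 * 505)
= 0.0102

0.0102


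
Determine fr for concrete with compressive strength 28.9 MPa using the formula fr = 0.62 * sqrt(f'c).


fr = 0.62 * sqrt(28.9)
= 3.333 MPa

3.333


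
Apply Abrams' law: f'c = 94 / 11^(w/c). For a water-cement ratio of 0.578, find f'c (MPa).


f'c = 94 / 11^0.578
= 94 / 3.999
= 23.51 MPa

23.51


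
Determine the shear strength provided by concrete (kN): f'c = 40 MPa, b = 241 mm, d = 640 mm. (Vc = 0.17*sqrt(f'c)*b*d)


Vc = 0.17 * sqrt(40) * 241 * 640 / 1000
= 165.83 kN

165.83


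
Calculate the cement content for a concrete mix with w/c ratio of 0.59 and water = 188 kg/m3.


Cement = water / (w/c)
= 188 / 0.59
= 318.6 kg/m3

318.6


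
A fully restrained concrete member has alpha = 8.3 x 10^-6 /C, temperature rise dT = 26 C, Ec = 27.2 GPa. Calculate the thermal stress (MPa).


sigma = alpha * dT * Ec
= 8.3e-6 * 26 * 27.2 * 1000
= 5.87 MPa

5.87


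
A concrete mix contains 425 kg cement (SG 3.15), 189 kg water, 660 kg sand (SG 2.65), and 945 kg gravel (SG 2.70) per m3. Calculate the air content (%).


Vol cement = 425 / (3.15 * 1000) = 0.134921 m3
Vol water = 189 / 1000 = 0.189 m3
Vol sand = 660 / (2.65 * 1000) = 0.249057 m3
Vol gravel = 945 / (2.70 * 1000) = 0.35 m3
Total solid + water volume = 0.922977 m3
Air = (1 - 0.922977) * 100 = 7.7%

7.7


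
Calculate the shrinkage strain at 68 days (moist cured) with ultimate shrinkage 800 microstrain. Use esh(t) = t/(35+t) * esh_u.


esh(68) = 68 / (35 + 68) * 800
= 68 / 103 * 800
= 528.2 microstrain

528.2


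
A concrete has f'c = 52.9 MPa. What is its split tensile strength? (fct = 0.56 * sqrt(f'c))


fct = 0.56 * sqrt(52.9)
= 0.56 * 7.273
= 4.073 MPa

4.073


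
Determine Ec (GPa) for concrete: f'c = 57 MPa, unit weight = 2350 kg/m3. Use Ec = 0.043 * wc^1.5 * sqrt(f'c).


Ec = 0.043 * 2350^1.5 * sqrt(57) / 1000
= 36.98 GPa

36.98


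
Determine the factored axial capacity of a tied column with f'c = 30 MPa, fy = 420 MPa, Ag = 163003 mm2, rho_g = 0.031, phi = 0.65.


Ast = rho * Ag = 0.031 * 163003 = 5053.093 mm2
phi*Pn = 0.65 * 0.80 * (0.85 * 30 * (163003 - 5053.093) + 420 * 5053.093) / 1000
= 3198.01 kN

3198.01


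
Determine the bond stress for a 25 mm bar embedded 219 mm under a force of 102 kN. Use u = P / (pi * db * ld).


u = P / (pi * db * ld)
= 102 * 1000 / (pi * 25 * 219)
= 5.93 MPa

5.93


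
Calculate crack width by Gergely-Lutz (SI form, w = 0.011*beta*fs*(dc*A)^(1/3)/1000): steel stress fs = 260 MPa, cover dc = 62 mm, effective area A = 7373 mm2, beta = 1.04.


w = 0.011 * beta * fs * (dc * A)^(1/3) / 1000
= 0.011 * 1.04 * 260 * (62 * 7373)^(1/3) / 1000
= 0.229 mm

0.229


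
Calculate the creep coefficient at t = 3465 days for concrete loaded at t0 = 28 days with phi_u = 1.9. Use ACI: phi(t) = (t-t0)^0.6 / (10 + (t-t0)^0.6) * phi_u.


dt = 3465 - 28 = 3437
phi = 3437^0.6 / (10 + 3437^0.6) * 1.9
= 1.767

1.767


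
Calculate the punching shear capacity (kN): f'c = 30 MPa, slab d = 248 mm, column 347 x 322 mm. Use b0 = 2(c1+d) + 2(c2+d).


b0 = 2*(347 + 248) + 2*(322 + 248) = 2330 mm
Vc = 0.33 * sqrt(30) * 2330 * 248 / 1000
= 1044.44 kN

1044.44


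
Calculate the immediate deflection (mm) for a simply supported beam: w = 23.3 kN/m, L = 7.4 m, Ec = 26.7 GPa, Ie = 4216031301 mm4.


Convert: L = 7.4 m = 7400 mm, Ec = 26.7 GPa = 26700 MPa
delta = 5 * 23.3 * 7400^4 / (384 * 26700 * 4216031301)
= 8.08 mm

8.08


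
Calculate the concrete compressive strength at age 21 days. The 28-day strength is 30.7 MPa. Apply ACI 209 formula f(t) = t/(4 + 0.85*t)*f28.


f(21) = 21 / (4 + 0.85 * 21) * 30.7
= 21 / 21.85 * 30.7
= 29.51 MPa

29.51


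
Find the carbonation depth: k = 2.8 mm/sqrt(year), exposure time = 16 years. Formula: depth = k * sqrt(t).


depth = k * sqrt(t)
= 2.8 * sqrt(16)
= 11.2 mm

11.2


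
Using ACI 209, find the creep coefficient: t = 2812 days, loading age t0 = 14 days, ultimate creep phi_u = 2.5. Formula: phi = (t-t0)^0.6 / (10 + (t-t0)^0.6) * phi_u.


dt = 2812 - 14 = 2798
phi = 2798^0.6 / (10 + 2798^0.6) * 2.5
= 2.303

2.303


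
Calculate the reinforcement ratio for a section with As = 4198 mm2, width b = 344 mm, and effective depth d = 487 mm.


rho = As / (b * d)
= 4198 / (344 * 487)
= 0.0251

0.0251


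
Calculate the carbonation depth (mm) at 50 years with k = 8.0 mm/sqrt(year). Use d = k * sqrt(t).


depth = k * sqrt(t)
= 8.0 * sqrt(50)
= 56.57 mm

56.57


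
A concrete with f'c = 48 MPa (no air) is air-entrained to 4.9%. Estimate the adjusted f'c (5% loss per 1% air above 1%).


Strength loss = (4.9 - 1) * 5 = 19.5%
f'c = 48 * (1 - 19.5/100)
= 38.64 MPa

38.64


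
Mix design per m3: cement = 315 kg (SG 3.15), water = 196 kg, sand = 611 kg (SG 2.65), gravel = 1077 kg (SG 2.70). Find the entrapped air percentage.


Vol cement = 315 / (3.15 * 1000) = 0.1 m3
Vol water = 196 / 1000 = 0.196 m3
Vol sand = 611 / (2.65 * 1000) = 0.230566 m3
Vol gravel = 1077 / (2.70 * 1000) = 0.398889 m3
Total solid + water volume = 0.925455 m3
Air = (1 - 0.925455) * 100 = 7.45%

7.45


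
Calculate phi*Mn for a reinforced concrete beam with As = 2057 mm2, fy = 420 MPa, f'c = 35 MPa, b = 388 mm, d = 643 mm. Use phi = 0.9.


a = As * fy / (0.85 * f'c * b)
= 2057 * 420 / (0.85 * 35 * 388)
= 74.8454 mm
Mn = As * fy * (d - a/2) / 10^6
= 523.1825 kN-m
phi*Mn = 0.9 * 523.1825 = 470.86 kN-m

470.86


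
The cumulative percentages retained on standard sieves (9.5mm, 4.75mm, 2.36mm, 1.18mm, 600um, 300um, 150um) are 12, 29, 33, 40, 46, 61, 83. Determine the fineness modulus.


FM = sum(cumulative % retained) / 100
= 304 / 100
= 3.04

3.04


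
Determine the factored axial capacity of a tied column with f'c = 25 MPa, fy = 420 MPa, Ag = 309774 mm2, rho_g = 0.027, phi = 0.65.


Ast = rho * Ag = 0.027 * 309774 = 8363.898 mm2
phi*Pn = 0.65 * 0.80 * (0.85 * 25 * (309774 - 8363.898) + 420 * 8363.898) / 1000
= 5157.26 kN

5157.26


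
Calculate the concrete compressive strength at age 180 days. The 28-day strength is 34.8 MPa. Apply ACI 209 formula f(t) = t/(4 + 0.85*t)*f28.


f(180) = 180 / (4 + 0.85 * 180) * 34.8
= 180 / 157.0 * 34.8
= 39.9 MPa

39.9


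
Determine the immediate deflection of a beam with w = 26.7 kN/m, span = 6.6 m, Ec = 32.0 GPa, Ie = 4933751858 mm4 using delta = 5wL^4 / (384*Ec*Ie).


Convert: L = 6.6 m = 6600 mm, Ec = 32.0 GPa = 32000 MPa
delta = 5 * 26.7 * 6600^4 / (384 * 32000 * 4933751858)
= 4.18 mm

4.18


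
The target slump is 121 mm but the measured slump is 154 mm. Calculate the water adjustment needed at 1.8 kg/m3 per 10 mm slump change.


Difference = 121 - 154 = -33 mm
Water adjustment = -33 * 1.8 / 10 = -5.9 kg/m3

-5.9


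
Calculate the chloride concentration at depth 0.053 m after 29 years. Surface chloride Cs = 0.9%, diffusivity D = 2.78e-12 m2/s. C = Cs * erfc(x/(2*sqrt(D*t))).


t_seconds = 29 * 365.25 * 24 * 3600 = 915170400.0 s
arg = 0.053 / (2 * sqrt(2.78e-12 * 915170400.0))
= 0.5254
erfc(0.5254) = 0.4575
C = 0.9 * 0.4575 = 0.4117%

0.4117


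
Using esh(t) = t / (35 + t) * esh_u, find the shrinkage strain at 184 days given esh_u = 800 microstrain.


esh(184) = 184 / (35 + 184) * 800
= 184 / 219 * 800
= 672.1 microstrain

672.1


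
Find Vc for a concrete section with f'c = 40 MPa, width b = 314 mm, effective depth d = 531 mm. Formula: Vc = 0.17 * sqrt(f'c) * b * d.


Vc = 0.17 * sqrt(40) * 314 * 531 / 1000
= 179.27 kN

179.27


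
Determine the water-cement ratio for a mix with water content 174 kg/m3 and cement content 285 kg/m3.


w/c = water / cement
w/c = 174 / 285 = 0.611

0.611


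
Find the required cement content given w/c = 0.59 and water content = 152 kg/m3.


Cement = water / (w/c)
= 152 / 0.59
= 257.6 kg/m3

257.6


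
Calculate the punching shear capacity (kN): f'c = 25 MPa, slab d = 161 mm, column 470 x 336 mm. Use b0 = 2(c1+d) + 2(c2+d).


b0 = 2*(470 + 161) + 2*(336 + 161) = 2256 mm
Vc = 0.33 * sqrt(25) * 2256 * 161 / 1000
= 599.31 kN

599.31


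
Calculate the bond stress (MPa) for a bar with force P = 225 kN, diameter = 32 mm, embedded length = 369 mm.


u = P / (pi * db * ld)
= 225 * 1000 / (pi * 32 * 369)
= 6.065 MPa

6.065


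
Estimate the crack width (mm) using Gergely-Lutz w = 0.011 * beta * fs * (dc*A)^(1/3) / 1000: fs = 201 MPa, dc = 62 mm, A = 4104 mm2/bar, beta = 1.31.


w = 0.011 * beta * fs * (dc * A)^(1/3) / 1000
= 0.011 * 1.31 * 201 * (62 * 4104)^(1/3) / 1000
= 0.184 mm

0.184


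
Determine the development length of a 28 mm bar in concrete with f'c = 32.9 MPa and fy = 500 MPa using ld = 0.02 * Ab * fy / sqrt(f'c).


Ab = pi * 28^2 / 4 = 615.752 mm2
ld = 0.02 * 615.752 * 500 / sqrt(32.9)
= 1073.5 mm

1073.5


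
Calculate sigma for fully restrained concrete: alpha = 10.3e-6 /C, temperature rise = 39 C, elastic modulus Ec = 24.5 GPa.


sigma = alpha * dT * Ec
= 10.3e-6 * 39 * 24.5 * 1000
= 9.842 MPa

9.842


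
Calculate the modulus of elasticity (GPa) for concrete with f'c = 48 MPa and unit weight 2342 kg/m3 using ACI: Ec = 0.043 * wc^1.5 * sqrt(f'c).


Ec = 0.043 * 2342^1.5 * sqrt(48) / 1000
= 33.77 GPa

33.77


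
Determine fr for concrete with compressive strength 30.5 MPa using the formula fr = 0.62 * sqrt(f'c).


fr = 0.62 * sqrt(30.5)
= 3.424 MPa

3.424


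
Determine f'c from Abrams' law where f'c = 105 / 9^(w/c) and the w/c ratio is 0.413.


f'c = 105 / 9^0.413
= 105 / 2.478
= 42.37 MPa

42.37


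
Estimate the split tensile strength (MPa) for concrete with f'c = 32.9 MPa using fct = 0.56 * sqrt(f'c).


fct = 0.56 * sqrt(32.9)
= 0.56 * 5.736
= 3.212 MPa

3.212


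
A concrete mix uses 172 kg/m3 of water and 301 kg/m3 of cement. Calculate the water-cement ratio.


w/c = water / cement
w/c = 172 / 301 = 0.571

0.571


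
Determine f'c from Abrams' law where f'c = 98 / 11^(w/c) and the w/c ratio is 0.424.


f'c = 98 / 11^0.424
= 98 / 2.764
= 35.45 MPa

35.45


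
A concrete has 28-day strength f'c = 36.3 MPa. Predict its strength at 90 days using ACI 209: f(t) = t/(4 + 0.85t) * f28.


f(90) = 90 / (4 + 0.85 * 90) * 36.3
= 90 / 80.5 * 36.3
= 40.58 MPa

40.58


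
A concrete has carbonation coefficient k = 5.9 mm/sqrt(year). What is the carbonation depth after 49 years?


depth = k * sqrt(t)
= 5.9 * sqrt(49)
= 41.3 mm

41.3


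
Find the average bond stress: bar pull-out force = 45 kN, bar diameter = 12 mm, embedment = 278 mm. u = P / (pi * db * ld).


u = P / (pi * db * ld)
= 45 * 1000 / (pi * 12 * 278)
= 4.294 MPa

4.294


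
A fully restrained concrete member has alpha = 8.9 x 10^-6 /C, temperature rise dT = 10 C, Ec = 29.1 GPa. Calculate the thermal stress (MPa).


sigma = alpha * dT * Ec
= 8.9e-6 * 10 * 29.1 * 1000
= 2.59 MPa

2.59


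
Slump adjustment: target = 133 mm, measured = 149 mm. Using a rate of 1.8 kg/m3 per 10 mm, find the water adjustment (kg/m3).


Difference = 133 - 149 = -16 mm
Water adjustment = -16 * 1.8 / 10 = -2.9 kg/m3

-2.9


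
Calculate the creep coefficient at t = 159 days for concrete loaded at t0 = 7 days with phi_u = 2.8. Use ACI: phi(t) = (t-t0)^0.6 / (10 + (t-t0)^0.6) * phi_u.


dt = 159 - 7 = 152
phi = 152^0.6 / (10 + 152^0.6) * 2.8
= 1.878

1.878


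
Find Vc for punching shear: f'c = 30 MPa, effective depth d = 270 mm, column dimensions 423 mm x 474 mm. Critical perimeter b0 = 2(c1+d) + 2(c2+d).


b0 = 2*(423 + 270) + 2*(474 + 270) = 2874 mm
Vc = 0.33 * sqrt(30) * 2874 * 270 / 1000
= 1402.57 kN

1402.57


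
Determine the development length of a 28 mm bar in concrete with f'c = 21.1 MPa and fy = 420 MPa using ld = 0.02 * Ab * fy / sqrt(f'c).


Ab = pi * 28^2 / 4 = 615.752 mm2
ld = 0.02 * 615.752 * 420 / sqrt(21.1)
= 1126.0 mm

1126.0


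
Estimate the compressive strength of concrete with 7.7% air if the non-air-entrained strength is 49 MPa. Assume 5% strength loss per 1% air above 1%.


Strength loss = (7.7 - 1) * 5 = 33.5%
f'c = 49 * (1 - 33.5/100)
= 32.59 MPa

32.59


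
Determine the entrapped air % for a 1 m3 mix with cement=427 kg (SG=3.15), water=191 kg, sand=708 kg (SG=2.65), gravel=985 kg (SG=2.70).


Vol cement = 427 / (3.15 * 1000) = 0.135556 m3
Vol water = 191 / 1000 = 0.191 m3
Vol sand = 708 / (2.65 * 1000) = 0.26717 m3
Vol gravel = 985 / (2.70 * 1000) = 0.364815 m3
Total solid + water volume = 0.95854 m3
Air = (1 - 0.95854) * 100 = 4.15%

4.15


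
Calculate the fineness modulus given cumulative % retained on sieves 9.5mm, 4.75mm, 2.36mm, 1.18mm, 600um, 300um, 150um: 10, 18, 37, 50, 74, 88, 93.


FM = sum(cumulative % retained) / 100
= 370 / 100
= 3.7

3.7


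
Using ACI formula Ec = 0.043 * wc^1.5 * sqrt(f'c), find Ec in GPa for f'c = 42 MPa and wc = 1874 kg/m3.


Ec = 0.043 * 1874^1.5 * sqrt(42) / 1000
= 22.61 GPa

22.61


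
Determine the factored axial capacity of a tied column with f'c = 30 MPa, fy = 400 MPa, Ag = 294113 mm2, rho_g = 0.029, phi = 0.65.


Ast = rho * Ag = 0.029 * 294113 = 8529.277 mm2
phi*Pn = 0.65 * 0.80 * (0.85 * 30 * (294113 - 8529.277) + 400 * 8529.277) / 1000
= 5560.93 kN

5560.93


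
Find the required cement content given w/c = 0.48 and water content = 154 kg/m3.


Cement = water / (w/c)
= 154 / 0.48
= 320.8 kg/m3

320.8


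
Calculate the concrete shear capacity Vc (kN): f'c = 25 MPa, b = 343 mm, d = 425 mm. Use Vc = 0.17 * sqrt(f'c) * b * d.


Vc = 0.17 * sqrt(25) * 343 * 425 / 1000
= 123.91 kN

123.91


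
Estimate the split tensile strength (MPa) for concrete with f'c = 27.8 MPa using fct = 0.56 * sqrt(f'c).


fct = 0.56 * sqrt(27.8)
= 0.56 * 5.273
= 2.953 MPa

2.953


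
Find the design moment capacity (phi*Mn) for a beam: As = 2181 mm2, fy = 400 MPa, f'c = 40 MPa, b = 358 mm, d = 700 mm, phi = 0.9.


a = As * fy / (0.85 * f'c * b)
= 2181 * 400 / (0.85 * 40 * 358)
= 71.6727 mm
Mn = As * fy * (d - a/2) / 10^6
= 579.4164 kN-m
phi*Mn = 0.9 * 579.4164 = 521.47 kN-m

521.47


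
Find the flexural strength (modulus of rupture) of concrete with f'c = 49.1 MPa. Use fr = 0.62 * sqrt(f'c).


fr = 0.62 * sqrt(49.1)
= 4.344 MPa

4.344


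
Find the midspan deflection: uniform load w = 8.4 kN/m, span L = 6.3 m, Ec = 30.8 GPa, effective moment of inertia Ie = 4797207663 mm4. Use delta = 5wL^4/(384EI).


Convert: L = 6.3 m = 6300 mm, Ec = 30.8 GPa = 30800 MPa
delta = 5 * 8.4 * 6300^4 / (384 * 30800 * 4797207663)
= 1.17 mm

1.17


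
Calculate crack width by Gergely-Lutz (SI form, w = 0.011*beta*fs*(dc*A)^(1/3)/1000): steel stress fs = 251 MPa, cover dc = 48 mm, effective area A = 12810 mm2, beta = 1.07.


w = 0.011 * beta * fs * (dc * A)^(1/3) / 1000
= 0.011 * 1.07 * 251 * (48 * 12810)^(1/3) / 1000
= 0.251 mm

0.251


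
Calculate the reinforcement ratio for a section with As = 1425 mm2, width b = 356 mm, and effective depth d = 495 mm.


rho = As / (b * d)
= 1425 / (356 * 495)
= 0.0081

0.0081


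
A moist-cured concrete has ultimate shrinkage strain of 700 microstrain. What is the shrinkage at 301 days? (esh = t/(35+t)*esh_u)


esh(301) = 301 / (35 + 301) * 700
= 301 / 336 * 700
= 627.1 microstrain

627.1


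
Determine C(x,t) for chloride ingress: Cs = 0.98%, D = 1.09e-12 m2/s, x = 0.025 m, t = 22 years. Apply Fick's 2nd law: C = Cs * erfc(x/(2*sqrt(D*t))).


t_seconds = 22 * 365.25 * 24 * 3600 = 694267200.0 s
arg = 0.025 / (2 * sqrt(1.09e-12 * 694267200.0))
= 0.4544
erfc(0.4544) = 0.5205
C = 0.98 * 0.5205 = 0.5101%

0.5101


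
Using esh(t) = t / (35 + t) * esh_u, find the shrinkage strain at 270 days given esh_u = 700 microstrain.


esh(270) = 270 / (35 + 270) * 700
= 270 / 305 * 700
= 619.7 microstrain

619.7


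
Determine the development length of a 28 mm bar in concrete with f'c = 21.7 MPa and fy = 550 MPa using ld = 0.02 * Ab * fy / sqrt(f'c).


Ab = pi * 28^2 / 4 = 615.752 mm2
ld = 0.02 * 615.752 * 550 / sqrt(21.7)
= 1454.0 mm

1454.0


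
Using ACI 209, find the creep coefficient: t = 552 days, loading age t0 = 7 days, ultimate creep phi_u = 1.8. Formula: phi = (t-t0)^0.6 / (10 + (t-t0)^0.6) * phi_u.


dt = 552 - 7 = 545
phi = 545^0.6 / (10 + 545^0.6) * 1.8
= 1.466

1.466


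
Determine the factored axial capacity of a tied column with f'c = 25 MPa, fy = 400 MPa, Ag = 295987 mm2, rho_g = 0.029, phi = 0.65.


Ast = rho * Ag = 0.029 * 295987 = 8583.623 mm2
phi*Pn = 0.65 * 0.80 * (0.85 * 25 * (295987 - 8583.623) + 400 * 8583.623) / 1000
= 4961.2 kN

4961.2


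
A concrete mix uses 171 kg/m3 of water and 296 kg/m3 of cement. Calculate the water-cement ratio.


w/c = water / cement
w/c = 171 / 296 = 0.578

0.578


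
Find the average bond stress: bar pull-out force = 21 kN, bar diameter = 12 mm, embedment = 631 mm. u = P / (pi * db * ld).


u = P / (pi * db * ld)
= 21 * 1000 / (pi * 12 * 631)
= 0.883 MPa

0.883


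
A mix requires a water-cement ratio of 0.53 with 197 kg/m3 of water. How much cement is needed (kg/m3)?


Cement = water / (w/c)
= 197 / 0.53
= 371.7 kg/m3

371.7


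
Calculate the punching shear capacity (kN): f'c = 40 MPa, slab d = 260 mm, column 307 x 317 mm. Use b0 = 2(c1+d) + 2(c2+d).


b0 = 2*(307 + 260) + 2*(317 + 260) = 2288 mm
Vc = 0.33 * sqrt(40) * 2288 * 260 / 1000
= 1241.58 kN

1241.58


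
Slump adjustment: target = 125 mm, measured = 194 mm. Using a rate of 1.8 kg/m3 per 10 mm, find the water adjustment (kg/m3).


Difference = 125 - 194 = -69 mm
Water adjustment = -69 * 1.8 / 10 = -12.4 kg/m3

-12.4


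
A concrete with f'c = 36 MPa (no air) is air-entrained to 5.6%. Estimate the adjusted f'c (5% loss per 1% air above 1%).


Strength loss = (5.6 - 1) * 5 = 23.0%
f'c = 36 * (1 - 23.0/100)
= 27.72 MPa

27.72


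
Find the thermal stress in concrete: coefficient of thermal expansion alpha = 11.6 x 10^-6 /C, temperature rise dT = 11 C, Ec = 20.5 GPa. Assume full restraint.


sigma = alpha * dT * Ec
= 11.6e-6 * 11 * 20.5 * 1000
= 2.616 MPa

2.616


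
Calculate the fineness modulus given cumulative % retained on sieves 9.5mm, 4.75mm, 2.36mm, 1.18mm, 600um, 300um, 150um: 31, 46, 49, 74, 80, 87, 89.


FM = sum(cumulative % retained) / 100
= 456 / 100
= 4.56

4.56


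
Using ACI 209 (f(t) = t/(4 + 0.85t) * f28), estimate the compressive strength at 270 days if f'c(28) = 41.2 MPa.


f(270) = 270 / (4 + 0.85 * 270) * 41.2
= 270 / 233.5 * 41.2
= 47.64 MPa

47.64


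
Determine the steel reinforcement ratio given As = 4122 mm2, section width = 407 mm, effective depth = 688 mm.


rho = As / (b * d)
= 4122 / (407 * 688)
= 0.0147

0.0147


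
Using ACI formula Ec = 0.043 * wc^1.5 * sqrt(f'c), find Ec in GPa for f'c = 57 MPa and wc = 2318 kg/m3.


Ec = 0.043 * 2318^1.5 * sqrt(57) / 1000
= 36.23 GPa

36.23


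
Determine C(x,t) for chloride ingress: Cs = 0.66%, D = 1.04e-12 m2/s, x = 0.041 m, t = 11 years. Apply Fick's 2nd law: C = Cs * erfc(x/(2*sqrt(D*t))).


t_seconds = 11 * 365.25 * 24 * 3600 = 347133600.0 s
arg = 0.041 / (2 * sqrt(1.04e-12 * 347133600.0))
= 1.0789
erfc(1.0789) = 0.1271
C = 0.66 * 0.1271 = 0.0839%

0.0839


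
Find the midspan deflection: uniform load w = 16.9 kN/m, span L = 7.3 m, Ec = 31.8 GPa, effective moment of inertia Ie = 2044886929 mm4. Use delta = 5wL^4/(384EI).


Convert: L = 7.3 m = 7300 mm, Ec = 31.8 GPa = 31800 MPa
delta = 5 * 16.9 * 7300^4 / (384 * 31800 * 2044886929)
= 9.61 mm

9.61


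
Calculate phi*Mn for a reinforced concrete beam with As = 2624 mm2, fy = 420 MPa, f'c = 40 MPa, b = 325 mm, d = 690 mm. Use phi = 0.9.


a = As * fy / (0.85 * f'c * b)
= 2624 * 420 / (0.85 * 40 * 325)
= 99.7357 mm
Mn = As * fy * (d - a/2) / 10^6
= 705.4768 kN-m
phi*Mn = 0.9 * 705.4768 = 634.93 kN-m

634.93


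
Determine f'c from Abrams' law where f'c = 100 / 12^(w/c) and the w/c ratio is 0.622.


f'c = 100 / 12^0.622
= 100 / 4.691
= 21.32 MPa

21.32


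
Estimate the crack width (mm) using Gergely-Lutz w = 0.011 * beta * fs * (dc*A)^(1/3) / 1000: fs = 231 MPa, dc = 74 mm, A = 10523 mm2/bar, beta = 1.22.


w = 0.011 * beta * fs * (dc * A)^(1/3) / 1000
= 0.011 * 1.22 * 231 * (74 * 10523)^(1/3) / 1000
= 0.285 mm

0.285


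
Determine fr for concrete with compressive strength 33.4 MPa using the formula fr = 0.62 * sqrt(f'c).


fr = 0.62 * sqrt(33.4)
= 3.583 MPa

3.583


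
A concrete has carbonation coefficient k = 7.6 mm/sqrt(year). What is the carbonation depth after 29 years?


depth = k * sqrt(t)
= 7.6 * sqrt(29)
= 40.93 mm

40.93
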